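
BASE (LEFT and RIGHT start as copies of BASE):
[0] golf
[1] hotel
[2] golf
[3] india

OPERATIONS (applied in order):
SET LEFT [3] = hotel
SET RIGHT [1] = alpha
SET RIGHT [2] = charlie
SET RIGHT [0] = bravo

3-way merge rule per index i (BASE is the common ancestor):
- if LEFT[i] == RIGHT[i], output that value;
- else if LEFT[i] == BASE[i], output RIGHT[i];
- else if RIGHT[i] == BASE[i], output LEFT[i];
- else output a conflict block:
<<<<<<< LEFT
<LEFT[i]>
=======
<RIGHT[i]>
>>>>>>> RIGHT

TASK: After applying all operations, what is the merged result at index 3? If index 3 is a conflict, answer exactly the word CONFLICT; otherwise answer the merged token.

Answer: hotel

Derivation:
Final LEFT:  [golf, hotel, golf, hotel]
Final RIGHT: [bravo, alpha, charlie, india]
i=0: L=golf=BASE, R=bravo -> take RIGHT -> bravo
i=1: L=hotel=BASE, R=alpha -> take RIGHT -> alpha
i=2: L=golf=BASE, R=charlie -> take RIGHT -> charlie
i=3: L=hotel, R=india=BASE -> take LEFT -> hotel
Index 3 -> hotel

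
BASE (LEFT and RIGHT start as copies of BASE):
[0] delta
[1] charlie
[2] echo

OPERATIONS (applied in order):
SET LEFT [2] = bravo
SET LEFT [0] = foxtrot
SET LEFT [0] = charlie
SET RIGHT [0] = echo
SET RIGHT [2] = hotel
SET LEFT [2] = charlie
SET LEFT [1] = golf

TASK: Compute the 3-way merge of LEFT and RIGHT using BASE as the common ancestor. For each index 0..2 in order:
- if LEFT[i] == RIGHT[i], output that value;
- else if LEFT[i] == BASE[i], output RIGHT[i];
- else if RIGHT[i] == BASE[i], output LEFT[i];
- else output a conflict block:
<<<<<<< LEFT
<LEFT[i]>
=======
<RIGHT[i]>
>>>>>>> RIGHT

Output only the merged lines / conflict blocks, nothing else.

Answer: <<<<<<< LEFT
charlie
=======
echo
>>>>>>> RIGHT
golf
<<<<<<< LEFT
charlie
=======
hotel
>>>>>>> RIGHT

Derivation:
Final LEFT:  [charlie, golf, charlie]
Final RIGHT: [echo, charlie, hotel]
i=0: BASE=delta L=charlie R=echo all differ -> CONFLICT
i=1: L=golf, R=charlie=BASE -> take LEFT -> golf
i=2: BASE=echo L=charlie R=hotel all differ -> CONFLICT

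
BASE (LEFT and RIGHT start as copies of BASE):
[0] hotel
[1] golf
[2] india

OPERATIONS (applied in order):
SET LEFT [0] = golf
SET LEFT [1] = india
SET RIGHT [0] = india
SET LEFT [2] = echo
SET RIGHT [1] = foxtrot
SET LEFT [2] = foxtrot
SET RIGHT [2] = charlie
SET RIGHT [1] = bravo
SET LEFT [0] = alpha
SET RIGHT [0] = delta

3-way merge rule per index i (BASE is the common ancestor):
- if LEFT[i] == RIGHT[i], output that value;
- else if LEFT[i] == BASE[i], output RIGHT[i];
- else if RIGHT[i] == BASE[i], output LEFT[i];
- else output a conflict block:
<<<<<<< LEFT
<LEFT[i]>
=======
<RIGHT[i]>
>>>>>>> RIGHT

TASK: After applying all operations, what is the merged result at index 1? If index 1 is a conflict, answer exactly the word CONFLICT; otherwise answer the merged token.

Answer: CONFLICT

Derivation:
Final LEFT:  [alpha, india, foxtrot]
Final RIGHT: [delta, bravo, charlie]
i=0: BASE=hotel L=alpha R=delta all differ -> CONFLICT
i=1: BASE=golf L=india R=bravo all differ -> CONFLICT
i=2: BASE=india L=foxtrot R=charlie all differ -> CONFLICT
Index 1 -> CONFLICT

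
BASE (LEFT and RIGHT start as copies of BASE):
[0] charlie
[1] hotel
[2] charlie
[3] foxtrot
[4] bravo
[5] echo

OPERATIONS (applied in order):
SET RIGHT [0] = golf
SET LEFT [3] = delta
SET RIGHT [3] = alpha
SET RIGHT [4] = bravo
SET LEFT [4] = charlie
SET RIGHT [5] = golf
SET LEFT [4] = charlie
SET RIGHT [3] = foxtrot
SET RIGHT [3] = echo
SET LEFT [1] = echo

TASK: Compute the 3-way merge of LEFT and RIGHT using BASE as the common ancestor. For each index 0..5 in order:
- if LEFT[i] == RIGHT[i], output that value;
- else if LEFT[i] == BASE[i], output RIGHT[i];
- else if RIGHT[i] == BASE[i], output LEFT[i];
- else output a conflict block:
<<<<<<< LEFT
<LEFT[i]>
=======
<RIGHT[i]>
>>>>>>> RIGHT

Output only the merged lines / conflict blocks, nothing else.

Answer: golf
echo
charlie
<<<<<<< LEFT
delta
=======
echo
>>>>>>> RIGHT
charlie
golf

Derivation:
Final LEFT:  [charlie, echo, charlie, delta, charlie, echo]
Final RIGHT: [golf, hotel, charlie, echo, bravo, golf]
i=0: L=charlie=BASE, R=golf -> take RIGHT -> golf
i=1: L=echo, R=hotel=BASE -> take LEFT -> echo
i=2: L=charlie R=charlie -> agree -> charlie
i=3: BASE=foxtrot L=delta R=echo all differ -> CONFLICT
i=4: L=charlie, R=bravo=BASE -> take LEFT -> charlie
i=5: L=echo=BASE, R=golf -> take RIGHT -> golf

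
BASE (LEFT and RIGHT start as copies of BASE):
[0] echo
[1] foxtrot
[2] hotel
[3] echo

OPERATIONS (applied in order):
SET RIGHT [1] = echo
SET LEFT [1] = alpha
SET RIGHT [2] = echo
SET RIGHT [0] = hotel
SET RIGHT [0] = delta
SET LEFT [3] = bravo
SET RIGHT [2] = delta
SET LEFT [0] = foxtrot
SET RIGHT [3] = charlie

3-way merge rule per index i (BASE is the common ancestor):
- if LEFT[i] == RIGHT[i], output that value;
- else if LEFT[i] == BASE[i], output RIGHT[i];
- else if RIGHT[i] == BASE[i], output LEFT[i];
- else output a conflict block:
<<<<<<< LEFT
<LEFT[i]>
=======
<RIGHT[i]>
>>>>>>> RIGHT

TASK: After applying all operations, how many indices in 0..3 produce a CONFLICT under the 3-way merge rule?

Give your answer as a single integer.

Answer: 3

Derivation:
Final LEFT:  [foxtrot, alpha, hotel, bravo]
Final RIGHT: [delta, echo, delta, charlie]
i=0: BASE=echo L=foxtrot R=delta all differ -> CONFLICT
i=1: BASE=foxtrot L=alpha R=echo all differ -> CONFLICT
i=2: L=hotel=BASE, R=delta -> take RIGHT -> delta
i=3: BASE=echo L=bravo R=charlie all differ -> CONFLICT
Conflict count: 3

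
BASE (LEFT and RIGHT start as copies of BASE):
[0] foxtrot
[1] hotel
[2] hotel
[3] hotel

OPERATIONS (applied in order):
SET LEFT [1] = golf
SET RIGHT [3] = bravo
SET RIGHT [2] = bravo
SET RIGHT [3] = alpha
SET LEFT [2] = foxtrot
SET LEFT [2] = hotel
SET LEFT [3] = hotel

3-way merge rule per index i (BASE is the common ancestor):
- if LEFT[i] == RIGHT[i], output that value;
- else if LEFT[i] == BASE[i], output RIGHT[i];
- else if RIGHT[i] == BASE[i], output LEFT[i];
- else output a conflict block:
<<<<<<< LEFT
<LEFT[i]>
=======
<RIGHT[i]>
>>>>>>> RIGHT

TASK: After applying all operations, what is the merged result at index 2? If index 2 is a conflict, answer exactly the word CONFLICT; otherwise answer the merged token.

Final LEFT:  [foxtrot, golf, hotel, hotel]
Final RIGHT: [foxtrot, hotel, bravo, alpha]
i=0: L=foxtrot R=foxtrot -> agree -> foxtrot
i=1: L=golf, R=hotel=BASE -> take LEFT -> golf
i=2: L=hotel=BASE, R=bravo -> take RIGHT -> bravo
i=3: L=hotel=BASE, R=alpha -> take RIGHT -> alpha
Index 2 -> bravo

Answer: bravo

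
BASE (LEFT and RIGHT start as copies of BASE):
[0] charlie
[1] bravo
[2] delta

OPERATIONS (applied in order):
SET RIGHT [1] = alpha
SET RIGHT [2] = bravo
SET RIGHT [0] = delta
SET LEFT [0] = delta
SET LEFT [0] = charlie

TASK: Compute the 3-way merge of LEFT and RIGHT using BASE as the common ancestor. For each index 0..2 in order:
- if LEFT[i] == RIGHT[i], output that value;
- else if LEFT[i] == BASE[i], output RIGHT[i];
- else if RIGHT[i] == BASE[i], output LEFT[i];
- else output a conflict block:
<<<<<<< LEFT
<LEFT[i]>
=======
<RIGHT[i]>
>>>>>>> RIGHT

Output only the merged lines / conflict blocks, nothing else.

Final LEFT:  [charlie, bravo, delta]
Final RIGHT: [delta, alpha, bravo]
i=0: L=charlie=BASE, R=delta -> take RIGHT -> delta
i=1: L=bravo=BASE, R=alpha -> take RIGHT -> alpha
i=2: L=delta=BASE, R=bravo -> take RIGHT -> bravo

Answer: delta
alpha
bravo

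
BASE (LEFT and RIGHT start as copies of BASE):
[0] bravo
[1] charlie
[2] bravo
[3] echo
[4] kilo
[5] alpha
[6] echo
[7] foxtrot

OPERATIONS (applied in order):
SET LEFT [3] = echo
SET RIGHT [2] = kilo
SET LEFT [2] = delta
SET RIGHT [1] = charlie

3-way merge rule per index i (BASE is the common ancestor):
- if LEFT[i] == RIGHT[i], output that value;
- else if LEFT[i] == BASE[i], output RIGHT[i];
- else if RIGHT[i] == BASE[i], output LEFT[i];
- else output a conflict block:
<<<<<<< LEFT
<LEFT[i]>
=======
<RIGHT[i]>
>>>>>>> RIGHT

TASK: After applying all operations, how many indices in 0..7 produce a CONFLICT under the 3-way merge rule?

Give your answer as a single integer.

Answer: 1

Derivation:
Final LEFT:  [bravo, charlie, delta, echo, kilo, alpha, echo, foxtrot]
Final RIGHT: [bravo, charlie, kilo, echo, kilo, alpha, echo, foxtrot]
i=0: L=bravo R=bravo -> agree -> bravo
i=1: L=charlie R=charlie -> agree -> charlie
i=2: BASE=bravo L=delta R=kilo all differ -> CONFLICT
i=3: L=echo R=echo -> agree -> echo
i=4: L=kilo R=kilo -> agree -> kilo
i=5: L=alpha R=alpha -> agree -> alpha
i=6: L=echo R=echo -> agree -> echo
i=7: L=foxtrot R=foxtrot -> agree -> foxtrot
Conflict count: 1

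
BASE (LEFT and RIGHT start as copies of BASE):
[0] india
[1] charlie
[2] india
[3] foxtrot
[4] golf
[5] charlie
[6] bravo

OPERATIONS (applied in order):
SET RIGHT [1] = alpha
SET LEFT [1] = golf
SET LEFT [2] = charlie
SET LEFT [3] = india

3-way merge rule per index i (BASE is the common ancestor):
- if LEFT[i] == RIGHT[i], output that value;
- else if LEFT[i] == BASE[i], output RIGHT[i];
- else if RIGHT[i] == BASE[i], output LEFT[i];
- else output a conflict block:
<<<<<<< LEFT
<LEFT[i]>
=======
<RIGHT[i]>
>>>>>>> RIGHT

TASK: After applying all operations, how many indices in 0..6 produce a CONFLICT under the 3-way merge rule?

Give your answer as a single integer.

Final LEFT:  [india, golf, charlie, india, golf, charlie, bravo]
Final RIGHT: [india, alpha, india, foxtrot, golf, charlie, bravo]
i=0: L=india R=india -> agree -> india
i=1: BASE=charlie L=golf R=alpha all differ -> CONFLICT
i=2: L=charlie, R=india=BASE -> take LEFT -> charlie
i=3: L=india, R=foxtrot=BASE -> take LEFT -> india
i=4: L=golf R=golf -> agree -> golf
i=5: L=charlie R=charlie -> agree -> charlie
i=6: L=bravo R=bravo -> agree -> bravo
Conflict count: 1

Answer: 1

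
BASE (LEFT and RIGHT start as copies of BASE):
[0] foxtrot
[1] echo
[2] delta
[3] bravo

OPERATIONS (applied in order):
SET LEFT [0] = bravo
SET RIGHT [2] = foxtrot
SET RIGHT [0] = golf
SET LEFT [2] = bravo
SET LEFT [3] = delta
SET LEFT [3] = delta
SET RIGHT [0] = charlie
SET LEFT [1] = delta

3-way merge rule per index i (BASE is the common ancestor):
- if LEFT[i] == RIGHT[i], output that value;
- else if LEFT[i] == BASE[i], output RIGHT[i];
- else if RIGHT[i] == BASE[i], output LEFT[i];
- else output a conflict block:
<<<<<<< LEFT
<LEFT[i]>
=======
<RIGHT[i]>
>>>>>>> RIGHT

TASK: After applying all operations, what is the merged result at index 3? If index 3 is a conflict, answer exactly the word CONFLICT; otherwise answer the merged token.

Answer: delta

Derivation:
Final LEFT:  [bravo, delta, bravo, delta]
Final RIGHT: [charlie, echo, foxtrot, bravo]
i=0: BASE=foxtrot L=bravo R=charlie all differ -> CONFLICT
i=1: L=delta, R=echo=BASE -> take LEFT -> delta
i=2: BASE=delta L=bravo R=foxtrot all differ -> CONFLICT
i=3: L=delta, R=bravo=BASE -> take LEFT -> delta
Index 3 -> delta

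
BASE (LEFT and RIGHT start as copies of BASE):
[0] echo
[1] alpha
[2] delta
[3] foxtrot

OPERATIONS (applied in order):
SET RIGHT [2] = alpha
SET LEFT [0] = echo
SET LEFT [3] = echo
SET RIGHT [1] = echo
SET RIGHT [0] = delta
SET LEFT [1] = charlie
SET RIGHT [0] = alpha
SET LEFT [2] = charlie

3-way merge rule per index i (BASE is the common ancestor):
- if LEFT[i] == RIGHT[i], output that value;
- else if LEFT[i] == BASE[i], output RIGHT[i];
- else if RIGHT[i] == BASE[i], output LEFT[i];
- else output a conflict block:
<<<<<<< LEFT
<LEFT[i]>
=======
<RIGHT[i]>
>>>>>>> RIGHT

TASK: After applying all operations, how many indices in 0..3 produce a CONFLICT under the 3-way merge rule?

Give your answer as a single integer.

Final LEFT:  [echo, charlie, charlie, echo]
Final RIGHT: [alpha, echo, alpha, foxtrot]
i=0: L=echo=BASE, R=alpha -> take RIGHT -> alpha
i=1: BASE=alpha L=charlie R=echo all differ -> CONFLICT
i=2: BASE=delta L=charlie R=alpha all differ -> CONFLICT
i=3: L=echo, R=foxtrot=BASE -> take LEFT -> echo
Conflict count: 2

Answer: 2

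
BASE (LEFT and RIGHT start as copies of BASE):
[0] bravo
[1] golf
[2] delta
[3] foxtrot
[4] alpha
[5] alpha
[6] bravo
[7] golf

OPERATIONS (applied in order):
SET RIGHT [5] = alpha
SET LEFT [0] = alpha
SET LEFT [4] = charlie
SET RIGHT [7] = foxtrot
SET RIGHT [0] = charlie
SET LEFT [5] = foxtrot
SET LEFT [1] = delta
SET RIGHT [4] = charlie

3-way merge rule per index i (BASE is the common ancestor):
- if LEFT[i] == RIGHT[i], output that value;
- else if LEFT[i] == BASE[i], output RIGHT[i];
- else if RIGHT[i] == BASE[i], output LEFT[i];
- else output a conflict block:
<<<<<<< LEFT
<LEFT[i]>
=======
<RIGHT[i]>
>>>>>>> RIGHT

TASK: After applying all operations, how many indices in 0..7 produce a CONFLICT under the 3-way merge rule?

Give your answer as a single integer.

Answer: 1

Derivation:
Final LEFT:  [alpha, delta, delta, foxtrot, charlie, foxtrot, bravo, golf]
Final RIGHT: [charlie, golf, delta, foxtrot, charlie, alpha, bravo, foxtrot]
i=0: BASE=bravo L=alpha R=charlie all differ -> CONFLICT
i=1: L=delta, R=golf=BASE -> take LEFT -> delta
i=2: L=delta R=delta -> agree -> delta
i=3: L=foxtrot R=foxtrot -> agree -> foxtrot
i=4: L=charlie R=charlie -> agree -> charlie
i=5: L=foxtrot, R=alpha=BASE -> take LEFT -> foxtrot
i=6: L=bravo R=bravo -> agree -> bravo
i=7: L=golf=BASE, R=foxtrot -> take RIGHT -> foxtrot
Conflict count: 1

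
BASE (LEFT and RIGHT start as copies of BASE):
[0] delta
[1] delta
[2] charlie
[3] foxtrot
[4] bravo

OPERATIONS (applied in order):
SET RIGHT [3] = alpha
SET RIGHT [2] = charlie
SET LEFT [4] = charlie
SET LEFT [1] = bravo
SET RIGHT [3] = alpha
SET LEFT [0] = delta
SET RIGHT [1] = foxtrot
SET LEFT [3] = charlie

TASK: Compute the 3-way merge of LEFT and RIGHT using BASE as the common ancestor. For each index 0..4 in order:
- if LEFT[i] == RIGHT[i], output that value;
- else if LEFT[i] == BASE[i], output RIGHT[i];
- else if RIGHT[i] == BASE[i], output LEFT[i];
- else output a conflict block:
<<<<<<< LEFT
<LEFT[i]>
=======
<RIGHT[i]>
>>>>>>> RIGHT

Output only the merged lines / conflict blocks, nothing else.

Answer: delta
<<<<<<< LEFT
bravo
=======
foxtrot
>>>>>>> RIGHT
charlie
<<<<<<< LEFT
charlie
=======
alpha
>>>>>>> RIGHT
charlie

Derivation:
Final LEFT:  [delta, bravo, charlie, charlie, charlie]
Final RIGHT: [delta, foxtrot, charlie, alpha, bravo]
i=0: L=delta R=delta -> agree -> delta
i=1: BASE=delta L=bravo R=foxtrot all differ -> CONFLICT
i=2: L=charlie R=charlie -> agree -> charlie
i=3: BASE=foxtrot L=charlie R=alpha all differ -> CONFLICT
i=4: L=charlie, R=bravo=BASE -> take LEFT -> charlie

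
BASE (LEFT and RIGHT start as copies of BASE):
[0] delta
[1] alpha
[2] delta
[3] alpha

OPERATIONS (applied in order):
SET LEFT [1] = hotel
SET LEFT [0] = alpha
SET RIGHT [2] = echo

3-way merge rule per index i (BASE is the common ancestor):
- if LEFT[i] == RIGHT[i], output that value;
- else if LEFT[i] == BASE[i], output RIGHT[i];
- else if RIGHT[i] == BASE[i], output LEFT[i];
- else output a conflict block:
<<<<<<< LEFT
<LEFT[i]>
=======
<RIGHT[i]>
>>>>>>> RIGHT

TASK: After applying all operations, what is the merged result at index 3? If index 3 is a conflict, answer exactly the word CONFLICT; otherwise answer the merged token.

Final LEFT:  [alpha, hotel, delta, alpha]
Final RIGHT: [delta, alpha, echo, alpha]
i=0: L=alpha, R=delta=BASE -> take LEFT -> alpha
i=1: L=hotel, R=alpha=BASE -> take LEFT -> hotel
i=2: L=delta=BASE, R=echo -> take RIGHT -> echo
i=3: L=alpha R=alpha -> agree -> alpha
Index 3 -> alpha

Answer: alpha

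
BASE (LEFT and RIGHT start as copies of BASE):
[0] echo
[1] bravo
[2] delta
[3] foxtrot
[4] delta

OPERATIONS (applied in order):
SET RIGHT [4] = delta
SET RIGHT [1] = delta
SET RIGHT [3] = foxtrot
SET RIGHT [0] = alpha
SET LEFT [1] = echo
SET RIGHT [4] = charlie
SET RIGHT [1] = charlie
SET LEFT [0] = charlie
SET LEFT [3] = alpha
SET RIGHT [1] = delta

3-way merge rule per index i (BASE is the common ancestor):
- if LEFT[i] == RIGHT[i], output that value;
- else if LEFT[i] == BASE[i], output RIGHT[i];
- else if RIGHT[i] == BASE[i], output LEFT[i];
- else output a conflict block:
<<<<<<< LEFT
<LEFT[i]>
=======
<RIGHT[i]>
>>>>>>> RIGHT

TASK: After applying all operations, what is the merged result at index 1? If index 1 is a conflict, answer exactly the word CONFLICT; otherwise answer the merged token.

Final LEFT:  [charlie, echo, delta, alpha, delta]
Final RIGHT: [alpha, delta, delta, foxtrot, charlie]
i=0: BASE=echo L=charlie R=alpha all differ -> CONFLICT
i=1: BASE=bravo L=echo R=delta all differ -> CONFLICT
i=2: L=delta R=delta -> agree -> delta
i=3: L=alpha, R=foxtrot=BASE -> take LEFT -> alpha
i=4: L=delta=BASE, R=charlie -> take RIGHT -> charlie
Index 1 -> CONFLICT

Answer: CONFLICT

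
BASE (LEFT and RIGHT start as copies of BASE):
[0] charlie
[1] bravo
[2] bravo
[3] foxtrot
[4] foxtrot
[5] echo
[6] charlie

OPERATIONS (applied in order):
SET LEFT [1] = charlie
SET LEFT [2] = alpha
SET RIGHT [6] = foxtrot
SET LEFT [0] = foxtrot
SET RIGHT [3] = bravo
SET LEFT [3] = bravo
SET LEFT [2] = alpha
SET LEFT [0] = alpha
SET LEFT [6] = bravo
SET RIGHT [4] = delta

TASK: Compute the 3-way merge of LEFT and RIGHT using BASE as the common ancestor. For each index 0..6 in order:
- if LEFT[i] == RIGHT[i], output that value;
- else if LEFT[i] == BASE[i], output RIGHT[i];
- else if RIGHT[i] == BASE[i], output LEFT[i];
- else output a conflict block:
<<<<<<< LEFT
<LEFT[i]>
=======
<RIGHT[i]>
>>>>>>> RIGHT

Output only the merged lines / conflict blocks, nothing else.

Final LEFT:  [alpha, charlie, alpha, bravo, foxtrot, echo, bravo]
Final RIGHT: [charlie, bravo, bravo, bravo, delta, echo, foxtrot]
i=0: L=alpha, R=charlie=BASE -> take LEFT -> alpha
i=1: L=charlie, R=bravo=BASE -> take LEFT -> charlie
i=2: L=alpha, R=bravo=BASE -> take LEFT -> alpha
i=3: L=bravo R=bravo -> agree -> bravo
i=4: L=foxtrot=BASE, R=delta -> take RIGHT -> delta
i=5: L=echo R=echo -> agree -> echo
i=6: BASE=charlie L=bravo R=foxtrot all differ -> CONFLICT

Answer: alpha
charlie
alpha
bravo
delta
echo
<<<<<<< LEFT
bravo
=======
foxtrot
>>>>>>> RIGHT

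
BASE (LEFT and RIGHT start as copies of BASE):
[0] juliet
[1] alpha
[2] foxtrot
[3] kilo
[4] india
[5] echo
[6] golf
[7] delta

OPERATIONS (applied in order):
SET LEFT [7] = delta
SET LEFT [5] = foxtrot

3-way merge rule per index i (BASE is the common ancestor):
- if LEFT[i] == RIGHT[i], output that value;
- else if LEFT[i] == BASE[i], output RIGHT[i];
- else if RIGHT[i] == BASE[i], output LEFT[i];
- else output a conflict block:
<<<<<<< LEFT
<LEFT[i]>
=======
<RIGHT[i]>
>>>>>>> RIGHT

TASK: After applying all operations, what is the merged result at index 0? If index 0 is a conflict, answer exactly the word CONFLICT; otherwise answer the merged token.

Final LEFT:  [juliet, alpha, foxtrot, kilo, india, foxtrot, golf, delta]
Final RIGHT: [juliet, alpha, foxtrot, kilo, india, echo, golf, delta]
i=0: L=juliet R=juliet -> agree -> juliet
i=1: L=alpha R=alpha -> agree -> alpha
i=2: L=foxtrot R=foxtrot -> agree -> foxtrot
i=3: L=kilo R=kilo -> agree -> kilo
i=4: L=india R=india -> agree -> india
i=5: L=foxtrot, R=echo=BASE -> take LEFT -> foxtrot
i=6: L=golf R=golf -> agree -> golf
i=7: L=delta R=delta -> agree -> delta
Index 0 -> juliet

Answer: juliet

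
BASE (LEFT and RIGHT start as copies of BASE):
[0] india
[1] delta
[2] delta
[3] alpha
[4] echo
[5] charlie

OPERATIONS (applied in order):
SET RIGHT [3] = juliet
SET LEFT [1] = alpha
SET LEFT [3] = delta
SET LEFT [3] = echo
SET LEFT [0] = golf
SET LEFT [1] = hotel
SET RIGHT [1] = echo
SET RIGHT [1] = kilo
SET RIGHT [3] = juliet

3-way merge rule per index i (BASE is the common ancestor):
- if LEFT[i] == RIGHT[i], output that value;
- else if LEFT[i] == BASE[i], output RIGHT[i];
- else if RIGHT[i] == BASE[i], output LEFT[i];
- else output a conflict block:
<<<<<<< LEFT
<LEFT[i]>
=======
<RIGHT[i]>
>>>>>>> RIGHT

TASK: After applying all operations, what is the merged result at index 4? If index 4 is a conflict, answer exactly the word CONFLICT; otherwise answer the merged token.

Final LEFT:  [golf, hotel, delta, echo, echo, charlie]
Final RIGHT: [india, kilo, delta, juliet, echo, charlie]
i=0: L=golf, R=india=BASE -> take LEFT -> golf
i=1: BASE=delta L=hotel R=kilo all differ -> CONFLICT
i=2: L=delta R=delta -> agree -> delta
i=3: BASE=alpha L=echo R=juliet all differ -> CONFLICT
i=4: L=echo R=echo -> agree -> echo
i=5: L=charlie R=charlie -> agree -> charlie
Index 4 -> echo

Answer: echo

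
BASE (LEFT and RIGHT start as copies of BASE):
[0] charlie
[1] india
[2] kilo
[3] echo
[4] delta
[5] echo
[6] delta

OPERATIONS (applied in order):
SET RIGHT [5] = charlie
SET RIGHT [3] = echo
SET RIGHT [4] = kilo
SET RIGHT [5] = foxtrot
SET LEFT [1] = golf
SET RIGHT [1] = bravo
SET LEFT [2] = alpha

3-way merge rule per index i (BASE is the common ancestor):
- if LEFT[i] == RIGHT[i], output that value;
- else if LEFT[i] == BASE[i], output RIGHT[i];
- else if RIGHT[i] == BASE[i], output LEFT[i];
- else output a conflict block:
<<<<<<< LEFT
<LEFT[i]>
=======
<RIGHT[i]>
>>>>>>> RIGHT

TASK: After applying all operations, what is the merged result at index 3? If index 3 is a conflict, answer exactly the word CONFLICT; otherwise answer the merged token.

Answer: echo

Derivation:
Final LEFT:  [charlie, golf, alpha, echo, delta, echo, delta]
Final RIGHT: [charlie, bravo, kilo, echo, kilo, foxtrot, delta]
i=0: L=charlie R=charlie -> agree -> charlie
i=1: BASE=india L=golf R=bravo all differ -> CONFLICT
i=2: L=alpha, R=kilo=BASE -> take LEFT -> alpha
i=3: L=echo R=echo -> agree -> echo
i=4: L=delta=BASE, R=kilo -> take RIGHT -> kilo
i=5: L=echo=BASE, R=foxtrot -> take RIGHT -> foxtrot
i=6: L=delta R=delta -> agree -> delta
Index 3 -> echo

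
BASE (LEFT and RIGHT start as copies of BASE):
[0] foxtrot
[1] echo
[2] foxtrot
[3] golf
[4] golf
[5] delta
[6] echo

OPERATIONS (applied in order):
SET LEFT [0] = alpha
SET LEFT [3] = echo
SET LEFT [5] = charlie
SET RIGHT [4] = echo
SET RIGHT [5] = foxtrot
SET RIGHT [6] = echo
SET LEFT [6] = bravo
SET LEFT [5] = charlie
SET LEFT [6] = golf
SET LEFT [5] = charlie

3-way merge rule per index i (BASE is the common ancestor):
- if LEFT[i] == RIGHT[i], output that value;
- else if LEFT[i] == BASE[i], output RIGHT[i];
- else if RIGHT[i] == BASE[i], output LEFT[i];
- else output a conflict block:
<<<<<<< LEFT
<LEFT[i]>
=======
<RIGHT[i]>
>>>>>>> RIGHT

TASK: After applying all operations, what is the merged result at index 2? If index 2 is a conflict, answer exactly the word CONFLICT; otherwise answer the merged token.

Answer: foxtrot

Derivation:
Final LEFT:  [alpha, echo, foxtrot, echo, golf, charlie, golf]
Final RIGHT: [foxtrot, echo, foxtrot, golf, echo, foxtrot, echo]
i=0: L=alpha, R=foxtrot=BASE -> take LEFT -> alpha
i=1: L=echo R=echo -> agree -> echo
i=2: L=foxtrot R=foxtrot -> agree -> foxtrot
i=3: L=echo, R=golf=BASE -> take LEFT -> echo
i=4: L=golf=BASE, R=echo -> take RIGHT -> echo
i=5: BASE=delta L=charlie R=foxtrot all differ -> CONFLICT
i=6: L=golf, R=echo=BASE -> take LEFT -> golf
Index 2 -> foxtrot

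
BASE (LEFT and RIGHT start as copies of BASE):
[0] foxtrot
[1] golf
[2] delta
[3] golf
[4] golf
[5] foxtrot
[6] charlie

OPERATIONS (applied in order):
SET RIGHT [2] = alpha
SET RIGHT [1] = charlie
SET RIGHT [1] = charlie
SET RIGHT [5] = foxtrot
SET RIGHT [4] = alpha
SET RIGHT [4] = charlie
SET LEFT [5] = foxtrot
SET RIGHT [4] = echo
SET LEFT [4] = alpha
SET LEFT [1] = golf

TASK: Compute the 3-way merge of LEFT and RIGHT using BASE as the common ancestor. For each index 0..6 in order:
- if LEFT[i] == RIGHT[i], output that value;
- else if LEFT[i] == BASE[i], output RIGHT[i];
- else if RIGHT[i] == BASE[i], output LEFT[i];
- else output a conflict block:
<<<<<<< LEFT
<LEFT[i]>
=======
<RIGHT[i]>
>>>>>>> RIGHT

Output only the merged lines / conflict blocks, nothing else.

Final LEFT:  [foxtrot, golf, delta, golf, alpha, foxtrot, charlie]
Final RIGHT: [foxtrot, charlie, alpha, golf, echo, foxtrot, charlie]
i=0: L=foxtrot R=foxtrot -> agree -> foxtrot
i=1: L=golf=BASE, R=charlie -> take RIGHT -> charlie
i=2: L=delta=BASE, R=alpha -> take RIGHT -> alpha
i=3: L=golf R=golf -> agree -> golf
i=4: BASE=golf L=alpha R=echo all differ -> CONFLICT
i=5: L=foxtrot R=foxtrot -> agree -> foxtrot
i=6: L=charlie R=charlie -> agree -> charlie

Answer: foxtrot
charlie
alpha
golf
<<<<<<< LEFT
alpha
=======
echo
>>>>>>> RIGHT
foxtrot
charlie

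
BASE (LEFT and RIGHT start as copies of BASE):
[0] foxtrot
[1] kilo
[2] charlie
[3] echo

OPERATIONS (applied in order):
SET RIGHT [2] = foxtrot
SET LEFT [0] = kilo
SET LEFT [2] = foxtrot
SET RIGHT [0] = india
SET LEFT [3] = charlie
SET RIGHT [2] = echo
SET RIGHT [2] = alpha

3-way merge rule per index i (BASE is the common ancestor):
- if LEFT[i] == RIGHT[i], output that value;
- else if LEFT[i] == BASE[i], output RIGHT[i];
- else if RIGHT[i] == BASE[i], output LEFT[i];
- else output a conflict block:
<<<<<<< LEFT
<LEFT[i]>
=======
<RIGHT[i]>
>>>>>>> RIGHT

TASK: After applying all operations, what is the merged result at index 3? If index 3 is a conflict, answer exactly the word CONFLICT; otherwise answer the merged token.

Final LEFT:  [kilo, kilo, foxtrot, charlie]
Final RIGHT: [india, kilo, alpha, echo]
i=0: BASE=foxtrot L=kilo R=india all differ -> CONFLICT
i=1: L=kilo R=kilo -> agree -> kilo
i=2: BASE=charlie L=foxtrot R=alpha all differ -> CONFLICT
i=3: L=charlie, R=echo=BASE -> take LEFT -> charlie
Index 3 -> charlie

Answer: charlie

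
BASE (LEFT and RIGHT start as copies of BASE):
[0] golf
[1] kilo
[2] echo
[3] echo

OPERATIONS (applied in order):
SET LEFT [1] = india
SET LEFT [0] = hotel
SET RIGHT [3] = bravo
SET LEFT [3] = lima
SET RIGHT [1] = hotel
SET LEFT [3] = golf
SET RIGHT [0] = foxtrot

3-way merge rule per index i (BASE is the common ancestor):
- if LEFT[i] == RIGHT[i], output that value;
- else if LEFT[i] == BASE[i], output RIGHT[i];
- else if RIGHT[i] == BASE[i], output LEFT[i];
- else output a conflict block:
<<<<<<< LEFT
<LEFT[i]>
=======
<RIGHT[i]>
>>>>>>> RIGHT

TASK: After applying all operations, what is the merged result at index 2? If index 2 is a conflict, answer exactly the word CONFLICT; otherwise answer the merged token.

Answer: echo

Derivation:
Final LEFT:  [hotel, india, echo, golf]
Final RIGHT: [foxtrot, hotel, echo, bravo]
i=0: BASE=golf L=hotel R=foxtrot all differ -> CONFLICT
i=1: BASE=kilo L=india R=hotel all differ -> CONFLICT
i=2: L=echo R=echo -> agree -> echo
i=3: BASE=echo L=golf R=bravo all differ -> CONFLICT
Index 2 -> echo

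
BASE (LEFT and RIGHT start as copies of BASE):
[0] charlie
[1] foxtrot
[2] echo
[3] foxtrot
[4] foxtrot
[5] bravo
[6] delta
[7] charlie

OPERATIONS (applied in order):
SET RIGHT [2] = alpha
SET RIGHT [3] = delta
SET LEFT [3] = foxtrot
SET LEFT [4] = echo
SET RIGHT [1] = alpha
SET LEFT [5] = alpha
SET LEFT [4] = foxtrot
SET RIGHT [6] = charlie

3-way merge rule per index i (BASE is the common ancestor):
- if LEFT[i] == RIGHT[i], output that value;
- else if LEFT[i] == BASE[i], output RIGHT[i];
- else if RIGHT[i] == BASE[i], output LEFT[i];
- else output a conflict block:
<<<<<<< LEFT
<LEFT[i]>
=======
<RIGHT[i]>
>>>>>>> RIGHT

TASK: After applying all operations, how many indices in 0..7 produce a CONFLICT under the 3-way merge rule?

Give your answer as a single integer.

Final LEFT:  [charlie, foxtrot, echo, foxtrot, foxtrot, alpha, delta, charlie]
Final RIGHT: [charlie, alpha, alpha, delta, foxtrot, bravo, charlie, charlie]
i=0: L=charlie R=charlie -> agree -> charlie
i=1: L=foxtrot=BASE, R=alpha -> take RIGHT -> alpha
i=2: L=echo=BASE, R=alpha -> take RIGHT -> alpha
i=3: L=foxtrot=BASE, R=delta -> take RIGHT -> delta
i=4: L=foxtrot R=foxtrot -> agree -> foxtrot
i=5: L=alpha, R=bravo=BASE -> take LEFT -> alpha
i=6: L=delta=BASE, R=charlie -> take RIGHT -> charlie
i=7: L=charlie R=charlie -> agree -> charlie
Conflict count: 0

Answer: 0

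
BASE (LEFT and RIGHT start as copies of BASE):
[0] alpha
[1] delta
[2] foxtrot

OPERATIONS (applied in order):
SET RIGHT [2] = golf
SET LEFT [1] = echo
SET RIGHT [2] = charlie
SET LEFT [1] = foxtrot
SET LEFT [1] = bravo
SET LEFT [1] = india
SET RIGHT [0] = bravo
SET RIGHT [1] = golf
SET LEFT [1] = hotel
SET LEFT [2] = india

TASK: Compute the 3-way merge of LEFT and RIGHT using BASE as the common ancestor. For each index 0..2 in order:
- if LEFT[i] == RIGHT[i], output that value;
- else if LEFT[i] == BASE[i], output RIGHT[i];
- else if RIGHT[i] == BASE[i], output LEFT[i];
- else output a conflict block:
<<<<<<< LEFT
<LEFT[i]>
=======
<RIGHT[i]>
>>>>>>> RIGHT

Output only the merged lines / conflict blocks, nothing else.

Final LEFT:  [alpha, hotel, india]
Final RIGHT: [bravo, golf, charlie]
i=0: L=alpha=BASE, R=bravo -> take RIGHT -> bravo
i=1: BASE=delta L=hotel R=golf all differ -> CONFLICT
i=2: BASE=foxtrot L=india R=charlie all differ -> CONFLICT

Answer: bravo
<<<<<<< LEFT
hotel
=======
golf
>>>>>>> RIGHT
<<<<<<< LEFT
india
=======
charlie
>>>>>>> RIGHT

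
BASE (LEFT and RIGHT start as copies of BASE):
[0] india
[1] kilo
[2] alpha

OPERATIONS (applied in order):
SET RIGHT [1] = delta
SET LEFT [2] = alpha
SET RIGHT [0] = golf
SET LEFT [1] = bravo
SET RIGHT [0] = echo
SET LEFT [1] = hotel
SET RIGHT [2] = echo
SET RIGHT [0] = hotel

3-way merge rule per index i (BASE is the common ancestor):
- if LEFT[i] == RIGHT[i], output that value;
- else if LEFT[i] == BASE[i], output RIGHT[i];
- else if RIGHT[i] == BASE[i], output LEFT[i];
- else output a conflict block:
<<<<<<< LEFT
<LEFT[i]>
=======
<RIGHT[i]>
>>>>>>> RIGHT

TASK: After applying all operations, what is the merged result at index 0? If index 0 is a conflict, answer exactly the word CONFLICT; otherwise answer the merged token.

Answer: hotel

Derivation:
Final LEFT:  [india, hotel, alpha]
Final RIGHT: [hotel, delta, echo]
i=0: L=india=BASE, R=hotel -> take RIGHT -> hotel
i=1: BASE=kilo L=hotel R=delta all differ -> CONFLICT
i=2: L=alpha=BASE, R=echo -> take RIGHT -> echo
Index 0 -> hotel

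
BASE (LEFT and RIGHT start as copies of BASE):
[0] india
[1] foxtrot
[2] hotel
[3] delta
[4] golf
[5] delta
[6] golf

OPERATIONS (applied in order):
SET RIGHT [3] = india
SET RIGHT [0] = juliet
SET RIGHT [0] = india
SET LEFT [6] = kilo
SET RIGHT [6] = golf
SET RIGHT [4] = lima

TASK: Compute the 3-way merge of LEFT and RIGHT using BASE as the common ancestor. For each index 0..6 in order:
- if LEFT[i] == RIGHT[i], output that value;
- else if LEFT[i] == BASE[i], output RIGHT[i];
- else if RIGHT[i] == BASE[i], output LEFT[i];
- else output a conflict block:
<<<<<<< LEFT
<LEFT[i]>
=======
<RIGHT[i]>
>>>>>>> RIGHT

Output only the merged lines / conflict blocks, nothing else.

Final LEFT:  [india, foxtrot, hotel, delta, golf, delta, kilo]
Final RIGHT: [india, foxtrot, hotel, india, lima, delta, golf]
i=0: L=india R=india -> agree -> india
i=1: L=foxtrot R=foxtrot -> agree -> foxtrot
i=2: L=hotel R=hotel -> agree -> hotel
i=3: L=delta=BASE, R=india -> take RIGHT -> india
i=4: L=golf=BASE, R=lima -> take RIGHT -> lima
i=5: L=delta R=delta -> agree -> delta
i=6: L=kilo, R=golf=BASE -> take LEFT -> kilo

Answer: india
foxtrot
hotel
india
lima
delta
kilo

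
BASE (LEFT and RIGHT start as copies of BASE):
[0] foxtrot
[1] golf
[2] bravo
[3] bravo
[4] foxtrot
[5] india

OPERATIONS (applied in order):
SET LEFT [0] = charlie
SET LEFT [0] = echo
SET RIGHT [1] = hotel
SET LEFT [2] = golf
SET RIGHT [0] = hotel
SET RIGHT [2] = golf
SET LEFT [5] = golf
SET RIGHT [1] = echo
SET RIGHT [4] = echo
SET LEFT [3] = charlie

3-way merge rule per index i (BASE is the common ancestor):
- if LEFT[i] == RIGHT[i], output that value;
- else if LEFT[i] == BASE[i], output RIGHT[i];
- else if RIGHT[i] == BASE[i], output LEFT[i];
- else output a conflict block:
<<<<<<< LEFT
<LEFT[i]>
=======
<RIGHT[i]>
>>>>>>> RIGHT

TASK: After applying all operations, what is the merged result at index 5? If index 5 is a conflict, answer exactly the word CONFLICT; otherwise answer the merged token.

Answer: golf

Derivation:
Final LEFT:  [echo, golf, golf, charlie, foxtrot, golf]
Final RIGHT: [hotel, echo, golf, bravo, echo, india]
i=0: BASE=foxtrot L=echo R=hotel all differ -> CONFLICT
i=1: L=golf=BASE, R=echo -> take RIGHT -> echo
i=2: L=golf R=golf -> agree -> golf
i=3: L=charlie, R=bravo=BASE -> take LEFT -> charlie
i=4: L=foxtrot=BASE, R=echo -> take RIGHT -> echo
i=5: L=golf, R=india=BASE -> take LEFT -> golf
Index 5 -> golf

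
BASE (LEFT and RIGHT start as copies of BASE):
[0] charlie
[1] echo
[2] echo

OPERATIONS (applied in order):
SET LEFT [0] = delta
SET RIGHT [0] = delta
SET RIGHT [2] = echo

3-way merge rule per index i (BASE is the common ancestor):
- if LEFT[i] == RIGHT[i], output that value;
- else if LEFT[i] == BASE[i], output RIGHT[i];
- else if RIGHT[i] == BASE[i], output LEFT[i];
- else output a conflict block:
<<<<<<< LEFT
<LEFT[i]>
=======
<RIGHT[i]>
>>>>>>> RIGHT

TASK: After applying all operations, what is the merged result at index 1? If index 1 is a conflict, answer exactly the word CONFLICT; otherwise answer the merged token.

Final LEFT:  [delta, echo, echo]
Final RIGHT: [delta, echo, echo]
i=0: L=delta R=delta -> agree -> delta
i=1: L=echo R=echo -> agree -> echo
i=2: L=echo R=echo -> agree -> echo
Index 1 -> echo

Answer: echo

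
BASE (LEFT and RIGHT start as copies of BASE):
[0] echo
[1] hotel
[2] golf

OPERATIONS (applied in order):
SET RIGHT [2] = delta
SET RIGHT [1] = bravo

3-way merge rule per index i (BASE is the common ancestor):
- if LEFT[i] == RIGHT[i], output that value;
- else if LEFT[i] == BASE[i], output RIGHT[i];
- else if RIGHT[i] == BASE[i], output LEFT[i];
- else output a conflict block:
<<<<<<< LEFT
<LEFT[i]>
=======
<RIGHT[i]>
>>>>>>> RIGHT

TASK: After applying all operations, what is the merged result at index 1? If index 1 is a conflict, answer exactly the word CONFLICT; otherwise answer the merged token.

Final LEFT:  [echo, hotel, golf]
Final RIGHT: [echo, bravo, delta]
i=0: L=echo R=echo -> agree -> echo
i=1: L=hotel=BASE, R=bravo -> take RIGHT -> bravo
i=2: L=golf=BASE, R=delta -> take RIGHT -> delta
Index 1 -> bravo

Answer: bravo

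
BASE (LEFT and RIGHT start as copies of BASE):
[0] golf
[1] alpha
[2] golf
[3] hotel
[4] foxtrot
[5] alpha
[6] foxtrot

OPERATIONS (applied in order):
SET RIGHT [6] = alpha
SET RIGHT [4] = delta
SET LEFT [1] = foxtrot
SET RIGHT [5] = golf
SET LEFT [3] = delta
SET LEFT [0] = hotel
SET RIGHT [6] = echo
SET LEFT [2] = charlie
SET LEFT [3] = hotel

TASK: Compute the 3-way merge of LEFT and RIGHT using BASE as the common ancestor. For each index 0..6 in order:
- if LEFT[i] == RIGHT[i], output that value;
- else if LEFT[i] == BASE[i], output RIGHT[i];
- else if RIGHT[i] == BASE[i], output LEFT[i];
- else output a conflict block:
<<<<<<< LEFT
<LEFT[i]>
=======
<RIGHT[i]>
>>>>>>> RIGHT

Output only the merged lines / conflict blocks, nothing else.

Final LEFT:  [hotel, foxtrot, charlie, hotel, foxtrot, alpha, foxtrot]
Final RIGHT: [golf, alpha, golf, hotel, delta, golf, echo]
i=0: L=hotel, R=golf=BASE -> take LEFT -> hotel
i=1: L=foxtrot, R=alpha=BASE -> take LEFT -> foxtrot
i=2: L=charlie, R=golf=BASE -> take LEFT -> charlie
i=3: L=hotel R=hotel -> agree -> hotel
i=4: L=foxtrot=BASE, R=delta -> take RIGHT -> delta
i=5: L=alpha=BASE, R=golf -> take RIGHT -> golf
i=6: L=foxtrot=BASE, R=echo -> take RIGHT -> echo

Answer: hotel
foxtrot
charlie
hotel
delta
golf
echo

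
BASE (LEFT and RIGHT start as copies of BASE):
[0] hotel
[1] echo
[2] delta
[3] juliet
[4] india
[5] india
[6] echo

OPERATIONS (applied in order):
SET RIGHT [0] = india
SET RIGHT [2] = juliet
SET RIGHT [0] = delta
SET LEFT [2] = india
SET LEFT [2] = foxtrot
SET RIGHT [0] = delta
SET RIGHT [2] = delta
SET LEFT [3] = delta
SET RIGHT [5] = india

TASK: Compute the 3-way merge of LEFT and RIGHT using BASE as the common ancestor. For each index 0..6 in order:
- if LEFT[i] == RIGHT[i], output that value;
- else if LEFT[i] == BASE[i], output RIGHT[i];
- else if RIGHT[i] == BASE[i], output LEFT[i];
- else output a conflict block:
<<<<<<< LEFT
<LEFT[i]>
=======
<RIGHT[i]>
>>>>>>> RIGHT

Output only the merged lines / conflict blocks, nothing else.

Answer: delta
echo
foxtrot
delta
india
india
echo

Derivation:
Final LEFT:  [hotel, echo, foxtrot, delta, india, india, echo]
Final RIGHT: [delta, echo, delta, juliet, india, india, echo]
i=0: L=hotel=BASE, R=delta -> take RIGHT -> delta
i=1: L=echo R=echo -> agree -> echo
i=2: L=foxtrot, R=delta=BASE -> take LEFT -> foxtrot
i=3: L=delta, R=juliet=BASE -> take LEFT -> delta
i=4: L=india R=india -> agree -> india
i=5: L=india R=india -> agree -> india
i=6: L=echo R=echo -> agree -> echo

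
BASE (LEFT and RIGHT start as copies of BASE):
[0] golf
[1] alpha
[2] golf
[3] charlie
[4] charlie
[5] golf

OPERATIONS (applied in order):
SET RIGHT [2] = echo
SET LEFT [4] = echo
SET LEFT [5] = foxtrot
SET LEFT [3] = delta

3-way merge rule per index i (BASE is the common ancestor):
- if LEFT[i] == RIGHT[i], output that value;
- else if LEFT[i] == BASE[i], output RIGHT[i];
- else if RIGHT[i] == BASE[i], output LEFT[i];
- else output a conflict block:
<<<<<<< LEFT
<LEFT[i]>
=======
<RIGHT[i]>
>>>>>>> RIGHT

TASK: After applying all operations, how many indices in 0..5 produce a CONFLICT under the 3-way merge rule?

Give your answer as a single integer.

Answer: 0

Derivation:
Final LEFT:  [golf, alpha, golf, delta, echo, foxtrot]
Final RIGHT: [golf, alpha, echo, charlie, charlie, golf]
i=0: L=golf R=golf -> agree -> golf
i=1: L=alpha R=alpha -> agree -> alpha
i=2: L=golf=BASE, R=echo -> take RIGHT -> echo
i=3: L=delta, R=charlie=BASE -> take LEFT -> delta
i=4: L=echo, R=charlie=BASE -> take LEFT -> echo
i=5: L=foxtrot, R=golf=BASE -> take LEFT -> foxtrot
Conflict count: 0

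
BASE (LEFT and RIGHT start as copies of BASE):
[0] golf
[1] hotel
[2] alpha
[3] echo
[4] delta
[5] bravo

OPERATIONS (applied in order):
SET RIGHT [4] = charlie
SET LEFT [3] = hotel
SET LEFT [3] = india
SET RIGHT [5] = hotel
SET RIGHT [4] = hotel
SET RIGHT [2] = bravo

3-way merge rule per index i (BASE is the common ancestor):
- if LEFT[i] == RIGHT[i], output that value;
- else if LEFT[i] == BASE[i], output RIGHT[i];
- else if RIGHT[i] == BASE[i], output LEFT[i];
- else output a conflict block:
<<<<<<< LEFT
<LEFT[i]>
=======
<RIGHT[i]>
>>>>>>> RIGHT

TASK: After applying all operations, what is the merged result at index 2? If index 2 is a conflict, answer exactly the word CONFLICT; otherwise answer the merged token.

Answer: bravo

Derivation:
Final LEFT:  [golf, hotel, alpha, india, delta, bravo]
Final RIGHT: [golf, hotel, bravo, echo, hotel, hotel]
i=0: L=golf R=golf -> agree -> golf
i=1: L=hotel R=hotel -> agree -> hotel
i=2: L=alpha=BASE, R=bravo -> take RIGHT -> bravo
i=3: L=india, R=echo=BASE -> take LEFT -> india
i=4: L=delta=BASE, R=hotel -> take RIGHT -> hotel
i=5: L=bravo=BASE, R=hotel -> take RIGHT -> hotel
Index 2 -> bravo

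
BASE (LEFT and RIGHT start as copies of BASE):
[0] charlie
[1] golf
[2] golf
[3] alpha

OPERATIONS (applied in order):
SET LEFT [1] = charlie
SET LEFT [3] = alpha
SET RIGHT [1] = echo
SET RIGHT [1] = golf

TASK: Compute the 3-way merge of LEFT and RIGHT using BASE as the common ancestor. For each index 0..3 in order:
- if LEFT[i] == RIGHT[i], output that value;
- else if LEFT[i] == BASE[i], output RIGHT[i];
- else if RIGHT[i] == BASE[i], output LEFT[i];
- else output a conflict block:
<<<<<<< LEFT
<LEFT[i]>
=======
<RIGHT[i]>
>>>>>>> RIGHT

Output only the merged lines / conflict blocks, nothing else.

Answer: charlie
charlie
golf
alpha

Derivation:
Final LEFT:  [charlie, charlie, golf, alpha]
Final RIGHT: [charlie, golf, golf, alpha]
i=0: L=charlie R=charlie -> agree -> charlie
i=1: L=charlie, R=golf=BASE -> take LEFT -> charlie
i=2: L=golf R=golf -> agree -> golf
i=3: L=alpha R=alpha -> agree -> alpha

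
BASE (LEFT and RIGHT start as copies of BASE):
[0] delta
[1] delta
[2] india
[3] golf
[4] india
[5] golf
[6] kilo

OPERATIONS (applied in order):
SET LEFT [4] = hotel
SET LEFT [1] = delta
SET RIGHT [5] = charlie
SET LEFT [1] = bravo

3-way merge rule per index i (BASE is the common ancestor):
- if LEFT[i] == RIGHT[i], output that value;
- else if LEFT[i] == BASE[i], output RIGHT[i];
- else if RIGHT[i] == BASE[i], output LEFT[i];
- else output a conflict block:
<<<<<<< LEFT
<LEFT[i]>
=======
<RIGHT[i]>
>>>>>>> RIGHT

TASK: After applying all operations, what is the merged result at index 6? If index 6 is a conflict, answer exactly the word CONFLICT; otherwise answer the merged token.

Answer: kilo

Derivation:
Final LEFT:  [delta, bravo, india, golf, hotel, golf, kilo]
Final RIGHT: [delta, delta, india, golf, india, charlie, kilo]
i=0: L=delta R=delta -> agree -> delta
i=1: L=bravo, R=delta=BASE -> take LEFT -> bravo
i=2: L=india R=india -> agree -> india
i=3: L=golf R=golf -> agree -> golf
i=4: L=hotel, R=india=BASE -> take LEFT -> hotel
i=5: L=golf=BASE, R=charlie -> take RIGHT -> charlie
i=6: L=kilo R=kilo -> agree -> kilo
Index 6 -> kilo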